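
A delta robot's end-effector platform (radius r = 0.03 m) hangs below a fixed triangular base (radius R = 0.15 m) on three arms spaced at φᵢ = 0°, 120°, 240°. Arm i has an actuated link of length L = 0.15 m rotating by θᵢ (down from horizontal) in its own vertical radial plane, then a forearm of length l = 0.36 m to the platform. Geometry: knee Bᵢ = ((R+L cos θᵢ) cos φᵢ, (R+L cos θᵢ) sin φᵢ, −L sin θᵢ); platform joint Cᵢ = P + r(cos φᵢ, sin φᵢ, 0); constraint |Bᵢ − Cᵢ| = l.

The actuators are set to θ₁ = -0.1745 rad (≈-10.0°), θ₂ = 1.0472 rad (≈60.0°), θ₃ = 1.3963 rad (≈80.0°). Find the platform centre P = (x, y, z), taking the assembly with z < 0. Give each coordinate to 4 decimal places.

(0.1859, 0.0546, -0.3203)

arm 1 at φ=0.0°: ρ1 = 0.2677;  centre 1 = (0.2677, 0.0000, 0.0260)
arm 2 at φ=120.0°: ρ2 = 0.1950;  centre 2 = (-0.0975, 0.1689, -0.1299)
arm 3 at φ=240.0°: ρ3 = 0.1460;  centre 3 = (-0.0730, -0.1265, -0.1477)
eliminate P² terms by subtracting sphere 1 from 2 and 3
plane₁₂: -0.7304x+0.3377y+-0.3119z = -0.0175
Cramer: x(z) = 0.0344-0.4730z;  y(z) = 0.0227-0.0995z
quadratic in z: (1.2336)z²+(0.1641)z+(-0.0740)=0, √Δ=0.6261 → z ∈ {-0.3203, 0.1872}; z = -0.3203 (taking z<0)
x = 0.1859, y = 0.0546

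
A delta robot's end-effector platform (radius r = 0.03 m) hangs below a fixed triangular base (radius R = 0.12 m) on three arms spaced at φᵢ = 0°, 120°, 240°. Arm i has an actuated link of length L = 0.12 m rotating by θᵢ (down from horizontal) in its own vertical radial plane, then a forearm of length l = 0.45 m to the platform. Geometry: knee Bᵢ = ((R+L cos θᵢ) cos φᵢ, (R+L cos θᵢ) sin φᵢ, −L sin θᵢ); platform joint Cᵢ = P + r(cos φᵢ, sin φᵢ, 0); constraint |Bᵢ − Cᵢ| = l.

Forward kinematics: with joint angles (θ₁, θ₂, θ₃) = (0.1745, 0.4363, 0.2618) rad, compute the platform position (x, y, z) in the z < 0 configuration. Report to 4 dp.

(0.0300, -0.0264, -0.4332)

arm 1 at φ=0.0°: (R−r)+L cos θ1 = 0.2082;  S1 = (0.2082, 0.0000, -0.0208)
S2 = (0.1988·cos120.0°, 0.1988·sin120.0°, -0.0507) = (-0.0994, 0.1721, -0.0507)
S3 = (0.2059·cos240.0°, 0.2059·sin240.0°, -0.0311) = (-0.1030, -0.1783, -0.0311)
eliminate P² terms by subtracting sphere 1 from 2 and 3
[-0.6151 0.3443 -0.0598]·P = -0.0017;  [-0.6223 -0.3566 -0.0204]·P = -0.0004
Cramer: x(z) = 0.0017-0.0654z;  y(z) = -0.0019+0.0567z
quadratic in z: (1.0075)z²+(0.0685)z+(-0.1594)=0, √Δ=0.8045 → z ∈ {-0.4332, 0.3653}; z = -0.4332 (taking z<0)
x = 0.0300, y = -0.0264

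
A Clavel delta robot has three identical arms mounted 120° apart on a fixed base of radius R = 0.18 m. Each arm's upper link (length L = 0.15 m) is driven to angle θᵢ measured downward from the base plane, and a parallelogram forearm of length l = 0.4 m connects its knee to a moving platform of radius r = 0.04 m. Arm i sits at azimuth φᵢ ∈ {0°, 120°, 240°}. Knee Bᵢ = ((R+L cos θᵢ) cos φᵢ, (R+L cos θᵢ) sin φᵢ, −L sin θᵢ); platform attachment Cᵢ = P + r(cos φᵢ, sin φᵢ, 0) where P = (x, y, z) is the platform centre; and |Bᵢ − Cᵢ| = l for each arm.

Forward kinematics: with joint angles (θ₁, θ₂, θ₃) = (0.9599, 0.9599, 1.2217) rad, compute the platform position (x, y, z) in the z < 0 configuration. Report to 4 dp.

(0.0218, 0.0378, -0.4647)

φ1=0.0°: virtual centre (0.2260, 0.0000, -0.1229), radius l
arm 2 at φ=120.0°: ρ2 = 0.2260;  centre 2 = (-0.1130, 0.1958, -0.1229)
centre 3 = (0.1913·cos240.0°, 0.1913·sin240.0°, -0.1410) = (-0.0957, -0.1657, -0.1410)
subtract pairs → two planes through P
[-0.6781 0.3915 0.0000]·P = 0.0000;  [-0.6434 -0.3314 -0.0362]·P = -0.0097
Cramer: x(z) = 0.0080-0.0297z;  y(z) = 0.0138-0.0515z
into |P−centre ₁|² = l²: 1.0035z² + 0.2573z + -0.0972 = 0;  Δ = 0.4562;  z = -0.4647 or 0.2083 → z<0 root = -0.4647
x = 0.0218, y = 0.0378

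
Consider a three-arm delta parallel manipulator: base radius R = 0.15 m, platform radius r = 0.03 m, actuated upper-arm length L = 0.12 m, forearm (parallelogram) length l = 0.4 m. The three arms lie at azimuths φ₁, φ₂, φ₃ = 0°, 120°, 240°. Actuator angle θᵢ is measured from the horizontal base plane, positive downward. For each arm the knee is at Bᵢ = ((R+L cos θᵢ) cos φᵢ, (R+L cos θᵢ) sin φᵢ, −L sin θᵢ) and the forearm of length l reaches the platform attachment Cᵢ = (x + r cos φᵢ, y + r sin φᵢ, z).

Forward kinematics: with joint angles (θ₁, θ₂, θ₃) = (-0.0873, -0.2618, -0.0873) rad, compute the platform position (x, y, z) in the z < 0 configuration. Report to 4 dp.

arm 1 at φ=0.0°: (R−r)+L cos θ1 = 0.2395;  centre 1 = (0.2395, 0.0000, 0.0105)
φ2=120.0°: virtual centre (-0.1180, 0.2043, 0.0311), radius l
centre 3 = (0.2395·cos240.0°, 0.2395·sin240.0°, 0.0105) = (-0.1198, -0.2075, 0.0105)
|centre ₂|²−|centre ₁|² = -0.0009;  |centre ₃|²−|centre ₁|² = 0.0000
linear system: -0.7150x+0.4086y = -0.0009−0.0412z; -0.7186x+-0.4149y = 0.0000−0.0000z
Cramer: x(z) = 0.0006+0.0290z;  y(z) = -0.0011-0.0501z
sphere 1 gives Az²+Bz+C=0 with A=1.0034, B=-0.0347, C=-0.1028;  B²−4AC=0.4138;  roots -0.3033, 0.3378;  negative root z = -0.3033
x = -0.0082, y = 0.0141

(-0.0082, 0.0141, -0.3033)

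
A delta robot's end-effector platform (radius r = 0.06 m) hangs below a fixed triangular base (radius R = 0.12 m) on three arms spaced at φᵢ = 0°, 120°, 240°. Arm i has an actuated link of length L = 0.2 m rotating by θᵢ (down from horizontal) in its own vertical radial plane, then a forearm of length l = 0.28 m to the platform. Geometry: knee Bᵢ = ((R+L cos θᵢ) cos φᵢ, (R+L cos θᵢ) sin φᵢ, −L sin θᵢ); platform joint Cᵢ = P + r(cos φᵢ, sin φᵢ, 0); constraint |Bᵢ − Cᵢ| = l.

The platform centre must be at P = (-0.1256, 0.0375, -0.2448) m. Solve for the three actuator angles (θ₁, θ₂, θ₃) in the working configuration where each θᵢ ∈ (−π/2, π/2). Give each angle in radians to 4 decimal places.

arm 1 (φ=0.0°): x'=-0.1256, y'=0.0375
  A cos θ + B sin θ = C:  0.1856·cos θ + -0.2448·sin θ = -0.1435
  θ1 = atan2(B,A) + arccos(C/0.3072) = 1.1346
arm 2 (φ=120.0°): x'=0.0953, y'=0.0900
  A=-0.0353, B=-0.2448, C=(l²−L²−A²−y'²−z²)/(2L)=-0.0772
  γ=atan2(-0.2448,-0.0353)=-1.7139;  ψ=arccos(-0.3121)=1.8882;  θ2=γ+ψ≈0.1743
φ3=240.0° → target in arm frame (0.0303, -0.1275)
  A cos θ + B sin θ = C:  0.0297·cos θ + -0.2448·sin θ = -0.0967
  γ=atan2(-0.2448,0.0297)=-1.4502;  ψ=arccos(-0.3920)=1.9736;  θ3=γ+ψ≈0.5235

θ₁ = 1.1346, θ₂ = 0.1743, θ₃ = 0.5235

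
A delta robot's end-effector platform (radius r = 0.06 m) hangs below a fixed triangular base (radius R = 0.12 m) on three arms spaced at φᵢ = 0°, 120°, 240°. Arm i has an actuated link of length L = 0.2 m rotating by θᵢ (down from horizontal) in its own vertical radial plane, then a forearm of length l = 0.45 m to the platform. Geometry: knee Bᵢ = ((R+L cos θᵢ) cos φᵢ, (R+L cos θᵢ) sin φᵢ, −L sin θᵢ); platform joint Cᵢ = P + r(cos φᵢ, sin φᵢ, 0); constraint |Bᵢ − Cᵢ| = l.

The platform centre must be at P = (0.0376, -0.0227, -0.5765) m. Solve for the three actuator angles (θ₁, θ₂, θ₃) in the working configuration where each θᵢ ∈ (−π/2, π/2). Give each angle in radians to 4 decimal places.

arm 1 (φ=0.0°): x'=0.0376, y'=-0.0227
  A cos θ + B sin θ = C:  0.0224·cos θ + -0.5765·sin θ = -0.4272
  θ1 = atan2(B,A) + arccos(C/0.5769) = 0.8725
rotate P by −φ2: (-0.0385, -0.0212, -0.5765)
  A=0.0985, B=-0.5765, C=(l²−L²−A²−y'²−z²)/(2L)=-0.4500
  √(A²+B²)=0.5848;  θ2 = -1.4016+2.4487 ≈ 1.0471
φ3=240.0° → target in arm frame (0.0009, 0.0439)
  A=0.0591, B=-0.5765, C=(l²−L²−A²−y'²−z²)/(2L)=-0.4382
  θ3 = atan2(B,A) + arccos(C/0.5795) = 0.9596

θ₁ = 0.8725, θ₂ = 1.0471, θ₃ = 0.9596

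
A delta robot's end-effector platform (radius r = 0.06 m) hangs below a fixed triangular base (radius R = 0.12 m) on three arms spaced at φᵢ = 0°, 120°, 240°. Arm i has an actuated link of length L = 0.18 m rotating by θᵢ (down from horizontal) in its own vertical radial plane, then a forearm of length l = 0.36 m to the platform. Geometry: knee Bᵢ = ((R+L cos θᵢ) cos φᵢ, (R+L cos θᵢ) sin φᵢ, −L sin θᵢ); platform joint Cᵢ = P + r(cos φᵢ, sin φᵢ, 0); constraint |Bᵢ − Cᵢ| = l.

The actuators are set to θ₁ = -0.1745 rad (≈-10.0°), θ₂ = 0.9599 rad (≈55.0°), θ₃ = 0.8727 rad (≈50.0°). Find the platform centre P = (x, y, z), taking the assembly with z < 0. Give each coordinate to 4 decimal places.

φ1=0.0°: virtual centre (0.2373, 0.0000, 0.0313), radius l
φ2=120.0°: virtual centre (-0.0816, 0.1414, -0.1474), radius l
arm 3 at φ=240.0°: ρ3 = 0.1757;  O3 = (-0.0878, -0.1522, -0.1379)
eliminate P² terms by subtracting sphere 1 from 2 and 3
[-0.6378 0.2828 -0.3574]·P = -0.0089;  [-0.6502 -0.3043 -0.3383]·P = -0.0074
det = 0.3779;  x = 0.0127+-0.5409z,  y = -0.0028+0.0440z
sphere 1 gives Az²+Bz+C=0 with A=1.2945, B=0.1802, C=-0.0782;  B²−4AC=0.4373;  roots -0.3250, 0.1858;  negative root z = -0.3250
x = 0.1885, y = -0.0171

(0.1885, -0.0171, -0.3250)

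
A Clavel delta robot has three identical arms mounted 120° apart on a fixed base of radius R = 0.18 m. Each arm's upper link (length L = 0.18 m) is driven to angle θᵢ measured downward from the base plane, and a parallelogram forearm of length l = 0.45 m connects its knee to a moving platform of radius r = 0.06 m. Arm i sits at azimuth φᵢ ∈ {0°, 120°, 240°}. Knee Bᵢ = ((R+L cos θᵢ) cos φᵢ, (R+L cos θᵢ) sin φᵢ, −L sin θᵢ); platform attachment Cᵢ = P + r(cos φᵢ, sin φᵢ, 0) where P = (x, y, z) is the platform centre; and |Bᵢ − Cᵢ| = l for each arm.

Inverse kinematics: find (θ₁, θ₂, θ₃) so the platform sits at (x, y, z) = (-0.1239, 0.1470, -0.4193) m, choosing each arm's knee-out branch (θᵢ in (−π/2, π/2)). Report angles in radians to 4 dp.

rotate P by −φ1: (-0.1239, 0.1470, -0.4193)
  A cos θ + B sin θ = C:  0.2439·cos θ + -0.4193·sin θ = -0.2411
  γ=atan2(-0.4193,0.2439)=-1.0440;  ψ=arccos(-0.4971)=2.0911;  θ1=γ+ψ≈1.0471
rotate P by −φ2: (0.1893, 0.0338, -0.4193)
  A cos θ + B sin θ = C:  -0.0693·cos θ + -0.4193·sin θ = -0.0324
  γ=atan2(-0.4193,-0.0693)=-1.7345;  ψ=arccos(-0.0762)=1.6470;  θ2=γ+ψ≈-0.0875
rotate P by −φ3: (-0.0654, -0.1808, -0.4193)
  e−x'=0.1854;  (l²−L²−(e−x')²−y'²−z²)/2L = -0.2021
  θ3 = atan2(B,A) + arccos(C/0.4584) = 0.8728

θ₁ = 1.0471, θ₂ = -0.0875, θ₃ = 0.8728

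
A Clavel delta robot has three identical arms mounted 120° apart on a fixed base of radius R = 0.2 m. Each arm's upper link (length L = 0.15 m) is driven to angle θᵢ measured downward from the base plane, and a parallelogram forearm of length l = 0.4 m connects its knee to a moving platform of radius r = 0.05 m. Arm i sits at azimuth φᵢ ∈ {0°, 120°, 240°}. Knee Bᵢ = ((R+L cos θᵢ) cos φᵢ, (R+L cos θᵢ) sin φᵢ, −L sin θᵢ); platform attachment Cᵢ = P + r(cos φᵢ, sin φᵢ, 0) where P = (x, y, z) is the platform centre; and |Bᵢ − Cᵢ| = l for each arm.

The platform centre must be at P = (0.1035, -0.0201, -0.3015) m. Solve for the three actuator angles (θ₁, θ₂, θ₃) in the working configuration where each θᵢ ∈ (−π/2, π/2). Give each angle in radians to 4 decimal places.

θ₁ = -0.3489, θ₂ = 0.6980, θ₃ = 0.5235

rotate P by −φ1: (0.1035, -0.0201, -0.3015)
  A=0.0465, B=-0.3015, C=(l²−L²−A²−y'²−z²)/(2L)=0.1468
  √(A²+B²)=0.3051;  θ1 = -1.4178+1.0689 ≈ -0.3489
arm 2 (φ=120.0°): x'=-0.0692, y'=-0.0796
  e−x'=0.2192;  (l²−L²−(e−x')²−y'²−z²)/2L = -0.0259
  θ2 = atan2(B,A) + arccos(C/0.3727) = 0.6980
φ3=240.0° → target in arm frame (-0.0343, 0.0997)
  A=0.1843, B=-0.3015, C=(l²−L²−A²−y'²−z²)/(2L)=0.0089
  √(A²+B²)=0.3534;  θ3 = -1.0220+1.5455 ≈ 0.5235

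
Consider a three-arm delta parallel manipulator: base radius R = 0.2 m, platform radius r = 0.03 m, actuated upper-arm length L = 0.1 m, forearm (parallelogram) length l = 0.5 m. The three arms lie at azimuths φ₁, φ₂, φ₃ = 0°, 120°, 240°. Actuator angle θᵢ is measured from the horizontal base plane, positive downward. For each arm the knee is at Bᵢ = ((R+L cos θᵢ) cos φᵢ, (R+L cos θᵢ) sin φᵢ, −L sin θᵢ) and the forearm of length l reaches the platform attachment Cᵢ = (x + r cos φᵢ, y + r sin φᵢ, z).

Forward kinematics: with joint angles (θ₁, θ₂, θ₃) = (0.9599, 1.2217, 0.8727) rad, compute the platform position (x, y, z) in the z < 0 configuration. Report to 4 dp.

arm 1 at φ=0.0°: ρ1 = 0.2274;  S1 = (0.2274, 0.0000, -0.0819)
φ2=120.0°: virtual centre (-0.1021, 0.1768, -0.0940), radius l
φ3=240.0°: virtual centre (-0.1171, -0.2029, -0.0766), radius l
eliminate P² terms by subtracting sphere 1 from 2 and 3
[-0.6589 0.3537 -0.0241]·P = -0.0079;  [-0.6890 -0.4058 0.0106]·P = 0.0024
Cramer: x(z) = 0.0046-0.0118z;  y(z) = -0.0136+0.0462z
quadratic in z: (1.0023)z²+(0.1678)z+(-0.1935)=0, √Δ=0.8966 → z ∈ {-0.5310, 0.3636}; z = -0.5310 (taking z<0)
x = 0.0109, y = -0.0382

(0.0109, -0.0382, -0.5310)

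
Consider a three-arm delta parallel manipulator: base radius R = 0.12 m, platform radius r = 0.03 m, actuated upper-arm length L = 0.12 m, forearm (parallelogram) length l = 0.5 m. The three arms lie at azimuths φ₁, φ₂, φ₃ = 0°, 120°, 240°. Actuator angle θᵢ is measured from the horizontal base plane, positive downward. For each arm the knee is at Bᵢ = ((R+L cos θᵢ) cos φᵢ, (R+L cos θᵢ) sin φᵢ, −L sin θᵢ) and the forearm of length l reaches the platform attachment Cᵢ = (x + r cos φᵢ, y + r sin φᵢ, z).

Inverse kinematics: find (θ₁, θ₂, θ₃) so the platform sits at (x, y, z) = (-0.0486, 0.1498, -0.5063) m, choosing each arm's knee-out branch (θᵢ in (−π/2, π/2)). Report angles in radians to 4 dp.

θ₁ = 0.7853, θ₂ = 0.0874, θ₃ = 0.9598

φ1=0.0° → target in arm frame (-0.0486, 0.1498)
  A cos θ + B sin θ = C:  0.1386·cos θ + -0.5063·sin θ = -0.2600
  θ1 = atan2(B,A) + arccos(C/0.5249) = 0.7853
rotate P by −φ2: (0.1540, -0.0328, -0.5063)
  e−x'=-0.0640;  (l²−L²−(e−x')²−y'²−z²)/2L = -0.1080
  γ=atan2(-0.5063,-0.0640)=-1.6966;  ψ=arccos(-0.2116)=1.7840;  θ2=γ+ψ≈0.0874
rotate P by −φ3: (-0.1054, -0.1170, -0.5063)
  A=0.1954, B=-0.5063, C=(l²−L²−A²−y'²−z²)/(2L)=-0.3026
  γ=atan2(-0.5063,0.1954)=-1.2024;  ψ=arccos(-0.5575)=2.1622;  θ3=γ+ψ≈0.9598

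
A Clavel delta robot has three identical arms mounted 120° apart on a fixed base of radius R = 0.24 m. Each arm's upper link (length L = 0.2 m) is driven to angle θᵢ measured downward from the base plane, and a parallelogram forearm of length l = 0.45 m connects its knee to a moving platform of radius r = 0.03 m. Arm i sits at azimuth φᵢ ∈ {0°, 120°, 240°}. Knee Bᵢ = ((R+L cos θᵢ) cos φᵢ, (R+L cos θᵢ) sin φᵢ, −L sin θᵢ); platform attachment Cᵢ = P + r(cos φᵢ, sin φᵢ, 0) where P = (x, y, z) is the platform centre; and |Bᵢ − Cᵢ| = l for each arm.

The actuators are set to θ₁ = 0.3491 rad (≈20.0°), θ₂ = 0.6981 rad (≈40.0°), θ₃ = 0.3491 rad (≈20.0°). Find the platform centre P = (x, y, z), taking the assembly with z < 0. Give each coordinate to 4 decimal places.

arm 1 at φ=0.0°: ρ1 = 0.3979;  S1 = (0.3979, 0.0000, -0.0684)
S2 = (0.3632·cos120.0°, 0.3632·sin120.0°, -0.1286) = (-0.1816, 0.3146, -0.1286)
φ3=240.0°: virtual centre (-0.1990, -0.3446, -0.0684), radius l
|S₂|²−|S₁|² = -0.0146;  |S₃|²−|S₁|² = 0.0000
[-1.1591 0.6291 -0.1203]·P = -0.0146;  [-1.1938 -0.6892 0.0000]·P = 0.0000
Cramer: x(z) = 0.0065-0.0535z;  y(z) = -0.0112+0.0926z
quadratic in z: (1.0114)z²+(0.1766)z+(-0.0445)=0, √Δ=0.4594 → z ∈ {-0.3144, 0.1398}; z = -0.3144 (taking z<0)
x = 0.0233, y = -0.0404

(0.0233, -0.0404, -0.3144)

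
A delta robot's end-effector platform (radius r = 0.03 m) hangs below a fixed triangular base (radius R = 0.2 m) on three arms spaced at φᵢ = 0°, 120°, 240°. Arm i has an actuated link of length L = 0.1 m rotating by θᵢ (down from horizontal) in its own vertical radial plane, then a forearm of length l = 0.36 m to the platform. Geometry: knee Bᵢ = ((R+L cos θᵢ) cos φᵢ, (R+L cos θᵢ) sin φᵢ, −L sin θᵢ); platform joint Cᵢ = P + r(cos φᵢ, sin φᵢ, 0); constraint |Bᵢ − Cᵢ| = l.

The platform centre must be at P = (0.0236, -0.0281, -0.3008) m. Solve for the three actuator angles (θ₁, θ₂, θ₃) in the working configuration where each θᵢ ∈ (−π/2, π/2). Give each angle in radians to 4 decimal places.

θ₁ = 0.3497, θ₂ = 0.7858, θ₃ = 0.4361

arm 1 (φ=0.0°): x'=0.0236, y'=-0.0281
  e−x'=0.1464;  (l²−L²−(e−x')²−y'²−z²)/2L = 0.0345
  θ1 = atan2(B,A) + arccos(C/0.3345) = 0.3497
arm 2 (φ=120.0°): x'=-0.0361, y'=-0.0064
  A cos θ + B sin θ = C:  0.2061·cos θ + -0.3008·sin θ = -0.0671
  γ=atan2(-0.3008,0.2061)=-0.9700;  ψ=arccos(-0.1839)=1.7558;  θ2=γ+ψ≈0.7858
arm 3 (φ=240.0°): x'=0.0125, y'=0.0345
  A=0.1575, B=-0.3008, C=(l²−L²−A²−y'²−z²)/(2L)=0.0157
  √(A²+B²)=0.3395;  θ3 = -1.0885+1.5246 ≈ 0.4361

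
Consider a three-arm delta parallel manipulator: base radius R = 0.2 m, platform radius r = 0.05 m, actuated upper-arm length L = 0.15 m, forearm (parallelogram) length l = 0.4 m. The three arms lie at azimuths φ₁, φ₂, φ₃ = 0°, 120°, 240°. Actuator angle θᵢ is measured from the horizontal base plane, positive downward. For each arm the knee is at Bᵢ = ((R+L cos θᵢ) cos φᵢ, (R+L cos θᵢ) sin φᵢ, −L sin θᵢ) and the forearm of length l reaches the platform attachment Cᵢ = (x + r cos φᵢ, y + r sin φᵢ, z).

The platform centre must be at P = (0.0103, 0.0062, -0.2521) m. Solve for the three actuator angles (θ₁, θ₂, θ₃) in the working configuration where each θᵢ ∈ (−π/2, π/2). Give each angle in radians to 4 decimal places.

φ1=0.0° → target in arm frame (0.0103, 0.0062)
  e−x'=0.1397;  (l²−L²−(e−x')²−y'²−z²)/2L = 0.1813
  θ1 = atan2(B,A) + arccos(C/0.2882) = -0.1743
rotate P by −φ2: (0.0002, -0.0120, -0.2521)
  A=0.1498, B=-0.2521, C=(l²−L²−A²−y'²−z²)/(2L)=0.1712
  √(A²+B²)=0.2932;  θ2 = -1.0347+0.9473 ≈ -0.0874
arm 3 (φ=240.0°): x'=-0.0105, y'=0.0058
  A=0.1605, B=-0.2521, C=(l²−L²−A²−y'²−z²)/(2L)=0.1605
  θ3 = atan2(B,A) + arccos(C/0.2989) = 0.0001

θ₁ = -0.1743, θ₂ = -0.0874, θ₃ = 0.0001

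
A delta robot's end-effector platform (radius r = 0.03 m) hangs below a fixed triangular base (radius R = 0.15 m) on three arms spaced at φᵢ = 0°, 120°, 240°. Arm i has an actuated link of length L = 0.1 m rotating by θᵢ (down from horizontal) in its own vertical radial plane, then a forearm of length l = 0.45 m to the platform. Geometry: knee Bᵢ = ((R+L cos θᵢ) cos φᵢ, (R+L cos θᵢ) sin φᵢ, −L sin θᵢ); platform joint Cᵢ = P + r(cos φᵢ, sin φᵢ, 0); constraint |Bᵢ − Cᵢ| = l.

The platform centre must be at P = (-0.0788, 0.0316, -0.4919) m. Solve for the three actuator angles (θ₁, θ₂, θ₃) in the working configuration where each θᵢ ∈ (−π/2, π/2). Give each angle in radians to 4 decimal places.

θ₁ = 1.3963, θ₂ = 0.6977, θ₃ = 0.9597

rotate P by −φ1: (-0.0788, 0.0316, -0.4919)
  e−x'=0.1988;  (l²−L²−(e−x')²−y'²−z²)/2L = -0.4499
  θ1 = atan2(B,A) + arccos(C/0.5306) = 1.3963
φ2=120.0° → target in arm frame (0.0668, 0.0524)
  A=0.0532, B=-0.4919, C=(l²−L²−A²−y'²−z²)/(2L)=-0.2752
  γ=atan2(-0.4919,0.0532)=-1.4630;  ψ=arccos(-0.5563)=2.1607;  θ2=γ+ψ≈0.6977
rotate P by −φ3: (0.0120, -0.0840, -0.4919)
  e−x'=0.1080;  (l²−L²−(e−x')²−y'²−z²)/2L = -0.3409
  θ3 = atan2(B,A) + arccos(C/0.5036) = 0.9597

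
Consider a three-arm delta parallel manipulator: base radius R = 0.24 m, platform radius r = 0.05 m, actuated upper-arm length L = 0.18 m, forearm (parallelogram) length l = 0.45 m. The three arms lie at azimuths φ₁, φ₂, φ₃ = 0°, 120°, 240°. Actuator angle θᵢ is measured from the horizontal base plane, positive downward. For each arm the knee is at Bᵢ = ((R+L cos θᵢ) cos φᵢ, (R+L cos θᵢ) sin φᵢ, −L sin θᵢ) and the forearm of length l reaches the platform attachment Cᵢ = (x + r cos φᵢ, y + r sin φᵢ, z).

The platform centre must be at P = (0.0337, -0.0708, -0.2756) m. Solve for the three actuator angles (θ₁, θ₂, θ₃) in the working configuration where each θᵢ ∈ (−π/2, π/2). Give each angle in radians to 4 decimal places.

θ₁ = -0.0873, θ₂ = 0.6107, θ₃ = -0.1742

arm 1 (φ=0.0°): x'=0.0337, y'=-0.0708
  A=0.1563, B=-0.2756, C=(l²−L²−A²−y'²−z²)/(2L)=0.1797
  γ=atan2(-0.2756,0.1563)=-1.0549;  ψ=arccos(0.5673)=0.9676;  θ1=γ+ψ≈-0.0873
φ2=120.0° → target in arm frame (-0.0782, 0.0062)
  e−x'=0.2682;  (l²−L²−(e−x')²−y'²−z²)/2L = 0.0616
  √(A²+B²)=0.3845;  θ2 = -0.7991+1.4098 ≈ 0.6107
φ3=240.0° → target in arm frame (0.0445, 0.0646)
  e−x'=0.1455;  (l²−L²−(e−x')²−y'²−z²)/2L = 0.1911
  θ3 = atan2(B,A) + arccos(C/0.3117) = -0.1742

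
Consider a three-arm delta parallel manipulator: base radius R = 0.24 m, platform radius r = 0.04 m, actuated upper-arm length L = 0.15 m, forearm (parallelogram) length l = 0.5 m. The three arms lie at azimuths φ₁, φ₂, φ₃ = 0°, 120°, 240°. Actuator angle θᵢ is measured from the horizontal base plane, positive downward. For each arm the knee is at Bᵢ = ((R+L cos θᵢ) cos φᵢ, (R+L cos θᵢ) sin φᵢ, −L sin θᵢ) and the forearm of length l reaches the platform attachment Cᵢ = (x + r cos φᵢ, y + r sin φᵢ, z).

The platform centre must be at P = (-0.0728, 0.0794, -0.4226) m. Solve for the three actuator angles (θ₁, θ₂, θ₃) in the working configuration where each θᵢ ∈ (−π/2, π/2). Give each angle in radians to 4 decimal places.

θ₁ = 0.7857, θ₂ = -0.0871, θ₃ = 0.6110

φ1=0.0° → target in arm frame (-0.0728, 0.0794)
  A cos θ + B sin θ = C:  0.2728·cos θ + -0.4226·sin θ = -0.1060
  θ1 = atan2(B,A) + arccos(C/0.5030) = 0.7857
rotate P by −φ2: (0.1052, 0.0233, -0.4226)
  e−x'=0.0948;  (l²−L²−(e−x')²−y'²−z²)/2L = 0.1312
  γ=atan2(-0.4226,0.0948)=-1.3500;  ψ=arccos(0.3030)=1.2630;  θ2=γ+ψ≈-0.0871
φ3=240.0° → target in arm frame (-0.0324, -0.1027)
  e−x'=0.2324;  (l²−L²−(e−x')²−y'²−z²)/2L = -0.0521
  γ=atan2(-0.4226,0.2324)=-1.0681;  ψ=arccos(-0.1081)=1.6791;  θ3=γ+ψ≈0.6110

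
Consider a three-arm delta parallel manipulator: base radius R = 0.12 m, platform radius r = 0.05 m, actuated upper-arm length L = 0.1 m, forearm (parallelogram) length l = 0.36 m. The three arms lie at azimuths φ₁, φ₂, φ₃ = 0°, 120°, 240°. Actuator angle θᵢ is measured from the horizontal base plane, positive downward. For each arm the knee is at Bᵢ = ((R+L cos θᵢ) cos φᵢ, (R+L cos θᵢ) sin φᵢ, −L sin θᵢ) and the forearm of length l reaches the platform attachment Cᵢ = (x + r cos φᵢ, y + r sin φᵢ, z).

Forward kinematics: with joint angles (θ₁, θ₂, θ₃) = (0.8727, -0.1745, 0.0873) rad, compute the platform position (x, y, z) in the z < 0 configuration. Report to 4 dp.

(-0.1295, 0.0285, -0.3199)

φ1=0.0°: virtual centre (0.1343, 0.0000, -0.0766), radius l
arm 2 at φ=120.0°: ρ2 = 0.1685;  centre 2 = (-0.0842, 0.1459, 0.0174)
arm 3 at φ=240.0°: ρ3 = 0.1696;  centre 3 = (-0.0848, -0.1469, -0.0087)
|centre ₂|²−|centre ₁|² = 0.0048;  |centre ₃|²−|centre ₁|² = 0.0049
[-0.4370 0.2918 0.1879]·P = 0.0048;  [-0.4382 -0.2938 0.1358]·P = 0.0049
det = 0.2563;  x = -0.0111+0.3701z,  y = -0.0003+-0.0898z
sphere 1 gives Az²+Bz+C=0 with A=1.1450, B=0.0456, C=-0.1026;  B²−4AC=0.4720;  roots -0.3199, 0.2801;  negative root z = -0.3199
x = -0.1295, y = 0.0285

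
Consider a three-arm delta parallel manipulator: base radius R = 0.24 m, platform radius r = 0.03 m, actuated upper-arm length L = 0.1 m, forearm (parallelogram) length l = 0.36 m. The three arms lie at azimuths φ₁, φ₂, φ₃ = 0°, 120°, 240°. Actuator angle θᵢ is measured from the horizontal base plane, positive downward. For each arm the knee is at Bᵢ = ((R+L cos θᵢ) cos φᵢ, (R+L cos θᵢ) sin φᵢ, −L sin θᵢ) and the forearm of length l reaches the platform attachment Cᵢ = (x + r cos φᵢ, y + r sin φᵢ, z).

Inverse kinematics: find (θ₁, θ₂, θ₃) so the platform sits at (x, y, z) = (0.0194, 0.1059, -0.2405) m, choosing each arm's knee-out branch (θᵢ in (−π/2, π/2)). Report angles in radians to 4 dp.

θ₁ = 0.4364, θ₂ = -0.3493, θ₃ = 1.3958

rotate P by −φ1: (0.0194, 0.1059, -0.2405)
  A cos θ + B sin θ = C:  0.1906·cos θ + -0.2405·sin θ = 0.0711
  √(A²+B²)=0.3069;  θ1 = -0.9006+1.3370 ≈ 0.4364
arm 2 (φ=120.0°): x'=0.0820, y'=-0.0698
  A=0.1280, B=-0.2405, C=(l²−L²−A²−y'²−z²)/(2L)=0.2026
  γ=atan2(-0.2405,0.1280)=-1.0817;  ψ=arccos(0.7435)=0.7324;  θ2=γ+ψ≈-0.3493
arm 3 (φ=240.0°): x'=-0.1014, y'=-0.0361
  A cos θ + B sin θ = C:  0.3114·cos θ + -0.2405·sin θ = -0.1826
  √(A²+B²)=0.3935;  θ3 = -0.6576+2.0535 ≈ 1.3958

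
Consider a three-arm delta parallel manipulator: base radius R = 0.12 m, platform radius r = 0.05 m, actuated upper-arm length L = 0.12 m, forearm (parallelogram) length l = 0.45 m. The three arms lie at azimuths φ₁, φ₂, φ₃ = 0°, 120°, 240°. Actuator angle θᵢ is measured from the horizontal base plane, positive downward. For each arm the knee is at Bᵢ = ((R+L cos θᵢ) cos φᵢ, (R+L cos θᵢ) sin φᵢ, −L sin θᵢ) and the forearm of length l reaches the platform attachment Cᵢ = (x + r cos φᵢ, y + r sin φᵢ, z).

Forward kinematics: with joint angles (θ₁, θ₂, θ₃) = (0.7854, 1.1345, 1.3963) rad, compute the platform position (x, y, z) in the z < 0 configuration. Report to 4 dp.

arm 1 at φ=0.0°: (R−r)+L cos θ1 = 0.1549;  S1 = (0.1549, 0.0000, -0.0849)
φ2=120.0°: virtual centre (-0.0604, 0.1045, -0.1088), radius l
φ3=240.0°: virtual centre (-0.0454, -0.0787, -0.1182), radius l
eliminate P² terms by subtracting sphere 1 from 2 and 3
linear system: -0.4304x+0.2091y = -0.0048−-0.0478z; -0.4005x+-0.1573y = -0.0090−-0.0666z
Cramer: x(z) = 0.0173-0.1417z;  y(z) = 0.0128-0.0630z
sphere 1 gives Az²+Bz+C=0 with A=1.0240, B=0.2071, C=-0.1762;  B²−4AC=0.7647;  roots -0.5281, 0.3259;  negative root z = -0.5281
x = 0.0921, y = 0.0461

(0.0921, 0.0461, -0.5281)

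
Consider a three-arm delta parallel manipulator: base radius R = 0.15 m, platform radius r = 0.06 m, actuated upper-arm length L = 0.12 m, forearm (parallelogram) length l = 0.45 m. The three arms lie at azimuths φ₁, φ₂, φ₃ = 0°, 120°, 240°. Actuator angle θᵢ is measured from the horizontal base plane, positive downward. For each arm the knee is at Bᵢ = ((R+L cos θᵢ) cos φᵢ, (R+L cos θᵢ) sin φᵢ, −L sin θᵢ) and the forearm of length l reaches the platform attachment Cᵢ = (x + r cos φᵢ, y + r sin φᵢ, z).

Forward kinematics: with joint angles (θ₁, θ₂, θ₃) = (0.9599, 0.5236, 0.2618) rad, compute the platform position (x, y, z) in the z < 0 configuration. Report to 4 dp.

(-0.1071, -0.0396, -0.4591)

arm 1 at φ=0.0°: (R−r)+L cos θ1 = 0.1588;  O1 = (0.1588, 0.0000, -0.0983)
φ2=120.0°: virtual centre (-0.0970, 0.1679, -0.0600), radius l
arm 3 at φ=240.0°: (R−r)+L cos θ3 = 0.2059;  O3 = (-0.1030, -0.1783, -0.0311)
subtract pairs → two planes through P
plane₁₂: -0.5116x+0.3359y+0.0766z = 0.0063
det = 0.3583;  x = -0.0142+0.2023z,  y = -0.0029+0.0801z
quadratic in z: (1.0473)z²+(0.1261)z+(-0.1629)=0, √Δ=0.8356 → z ∈ {-0.4591, 0.3387}; z = -0.4591 (taking z<0)
x = -0.1071, y = -0.0396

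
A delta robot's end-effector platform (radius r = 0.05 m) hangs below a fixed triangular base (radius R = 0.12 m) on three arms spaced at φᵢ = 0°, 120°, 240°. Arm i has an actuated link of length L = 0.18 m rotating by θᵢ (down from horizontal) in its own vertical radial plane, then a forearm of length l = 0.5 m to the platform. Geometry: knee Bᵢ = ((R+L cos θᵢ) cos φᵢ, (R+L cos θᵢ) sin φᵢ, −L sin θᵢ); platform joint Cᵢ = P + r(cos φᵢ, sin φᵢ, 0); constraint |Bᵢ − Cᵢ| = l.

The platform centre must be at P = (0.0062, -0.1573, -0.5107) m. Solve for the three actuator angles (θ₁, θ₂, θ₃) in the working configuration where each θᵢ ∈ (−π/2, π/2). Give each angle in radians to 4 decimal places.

θ₁ = 0.5236, θ₂ = 0.8727, θ₃ = 0.1743

arm 1 (φ=0.0°): x'=0.0062, y'=-0.1573
  e−x'=0.0638;  (l²−L²−(e−x')²−y'²−z²)/2L = -0.2001
  √(A²+B²)=0.5147;  θ1 = -1.4465+1.9701 ≈ 0.5236
rotate P by −φ2: (-0.1393, 0.0733, -0.5107)
  A=0.2093, B=-0.5107, C=(l²−L²−A²−y'²−z²)/(2L)=-0.2567
  √(A²+B²)=0.5519;  θ2 = -1.1818+2.0545 ≈ 0.8727
φ3=240.0° → target in arm frame (0.1331, 0.0840)
  A=-0.0631, B=-0.5107, C=(l²−L²−A²−y'²−z²)/(2L)=-0.1507
  θ3 = atan2(B,A) + arccos(C/0.5146) = 0.1743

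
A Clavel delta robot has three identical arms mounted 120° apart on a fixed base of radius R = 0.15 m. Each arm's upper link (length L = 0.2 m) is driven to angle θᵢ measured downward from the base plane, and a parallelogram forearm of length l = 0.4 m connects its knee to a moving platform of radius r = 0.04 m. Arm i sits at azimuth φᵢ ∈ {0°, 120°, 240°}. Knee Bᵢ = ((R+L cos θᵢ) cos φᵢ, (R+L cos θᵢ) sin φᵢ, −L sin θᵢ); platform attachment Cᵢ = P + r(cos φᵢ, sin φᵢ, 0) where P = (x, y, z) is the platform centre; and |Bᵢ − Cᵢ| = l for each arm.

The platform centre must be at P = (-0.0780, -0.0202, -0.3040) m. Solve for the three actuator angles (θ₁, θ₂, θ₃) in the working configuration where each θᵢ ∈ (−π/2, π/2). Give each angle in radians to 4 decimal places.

φ1=0.0° → target in arm frame (-0.0780, -0.0202)
  e−x'=0.1880;  (l²−L²−(e−x')²−y'²−z²)/2L = -0.0204
  θ1 = atan2(B,A) + arccos(C/0.3574) = 0.6110
arm 2 (φ=120.0°): x'=0.0215, y'=0.0776
  A cos θ + B sin θ = C:  0.0885·cos θ + -0.3040·sin θ = 0.0343
  γ=atan2(-0.3040,0.0885)=-1.2875;  ψ=arccos(0.1084)=1.4622;  θ2=γ+ψ≈0.1747
φ3=240.0° → target in arm frame (0.0565, -0.0574)
  e−x'=0.0535;  (l²−L²−(e−x')²−y'²−z²)/2L = 0.0536
  γ=atan2(-0.3040,0.0535)=-1.3966;  ψ=arccos(0.1735)=1.3964;  θ3=γ+ψ≈-0.0001

θ₁ = 0.6110, θ₂ = 0.1747, θ₃ = -0.0001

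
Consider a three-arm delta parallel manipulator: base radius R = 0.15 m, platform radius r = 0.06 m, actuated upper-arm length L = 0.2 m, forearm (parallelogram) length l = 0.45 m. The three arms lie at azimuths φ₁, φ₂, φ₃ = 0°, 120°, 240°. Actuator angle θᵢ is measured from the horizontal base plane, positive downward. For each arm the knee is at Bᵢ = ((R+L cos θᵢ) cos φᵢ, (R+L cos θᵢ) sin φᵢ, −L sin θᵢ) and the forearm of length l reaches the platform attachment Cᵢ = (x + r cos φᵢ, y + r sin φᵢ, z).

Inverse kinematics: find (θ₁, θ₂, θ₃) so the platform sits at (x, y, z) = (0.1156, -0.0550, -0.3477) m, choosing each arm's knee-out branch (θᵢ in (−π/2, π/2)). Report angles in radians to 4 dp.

rotate P by −φ1: (0.1156, -0.0550, -0.3477)
  A cos θ + B sin θ = C:  -0.0256·cos θ + -0.3477·sin θ = 0.0948
  θ1 = atan2(B,A) + arccos(C/0.3486) = -0.3489
arm 2 (φ=120.0°): x'=-0.1054, y'=-0.0726
  A=0.1954, B=-0.3477, C=(l²−L²−A²−y'²−z²)/(2L)=-0.0047
  θ2 = atan2(B,A) + arccos(C/0.3989) = 0.5237
arm 3 (φ=240.0°): x'=-0.0102, y'=0.1276
  A=0.1002, B=-0.3477, C=(l²−L²−A²−y'²−z²)/(2L)=0.0382
  θ3 = atan2(B,A) + arccos(C/0.3618) = 0.1747

θ₁ = -0.3489, θ₂ = 0.5237, θ₃ = 0.1747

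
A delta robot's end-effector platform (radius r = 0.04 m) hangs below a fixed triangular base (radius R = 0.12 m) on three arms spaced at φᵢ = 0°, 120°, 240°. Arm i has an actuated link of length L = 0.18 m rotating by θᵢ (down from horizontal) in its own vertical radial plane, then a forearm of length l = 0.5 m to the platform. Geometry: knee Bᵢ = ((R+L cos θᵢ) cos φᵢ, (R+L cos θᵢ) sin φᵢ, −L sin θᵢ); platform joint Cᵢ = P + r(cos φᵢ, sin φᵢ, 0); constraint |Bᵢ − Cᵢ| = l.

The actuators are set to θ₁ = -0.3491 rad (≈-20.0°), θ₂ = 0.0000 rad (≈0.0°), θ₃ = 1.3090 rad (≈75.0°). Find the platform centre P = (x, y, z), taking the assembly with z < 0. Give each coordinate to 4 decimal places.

φ1=0.0°: virtual centre (0.2491, 0.0000, 0.0616), radius l
arm 2 at φ=120.0°: ρ2 = 0.2600;  O2 = (-0.1300, 0.2252, 0.0000)
arm 3 at φ=240.0°: ρ3 = 0.1266;  O3 = (-0.0633, -0.1096, -0.1739)
subtract pairs → two planes through P
[-0.7583 0.4503 -0.1231]·P = 0.0017;  [-0.6249 -0.2193 -0.4709]·P = -0.0196
Cramer: x(z) = 0.0189-0.5340z;  y(z) = 0.0356-0.6257z
quadratic in z: (1.6767)z²+(0.0782)z+(-0.1919)=0, √Δ=1.1372 → z ∈ {-0.3624, 0.3158}; z = -0.3624 (taking z<0)
x = 0.2124, y = 0.2624

(0.2124, 0.2624, -0.3624)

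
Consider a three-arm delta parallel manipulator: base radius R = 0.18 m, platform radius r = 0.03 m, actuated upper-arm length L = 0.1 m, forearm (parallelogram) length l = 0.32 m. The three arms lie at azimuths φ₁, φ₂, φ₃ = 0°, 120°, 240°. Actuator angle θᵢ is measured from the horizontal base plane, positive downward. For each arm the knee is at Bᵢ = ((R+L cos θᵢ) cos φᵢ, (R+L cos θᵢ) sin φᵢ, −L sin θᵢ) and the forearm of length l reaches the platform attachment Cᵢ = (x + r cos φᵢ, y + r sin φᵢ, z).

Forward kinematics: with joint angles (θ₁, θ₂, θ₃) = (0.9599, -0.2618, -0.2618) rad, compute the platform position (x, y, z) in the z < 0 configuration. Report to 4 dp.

(-0.0861, 0.0000, -0.2095)

arm 1 at φ=0.0°: (R−r)+L cos θ1 = 0.2074;  S1 = (0.2074, 0.0000, -0.0819)
S2 = (0.2466·cos120.0°, 0.2466·sin120.0°, 0.0259) = (-0.1233, 0.2136, 0.0259)
S3 = (0.2466·cos240.0°, 0.2466·sin240.0°, 0.0259) = (-0.1233, -0.2136, 0.0259)
|S₂|²−|S₁|² = 0.0118;  |S₃|²−|S₁|² = 0.0118
[-0.6613 0.4271 0.2156]·P = 0.0118;  [-0.6613 -0.4271 0.2156]·P = 0.0118
det = 0.5649;  x = -0.0178+0.3260z,  y = 0.0000+0.0000z
sphere 1 gives Az²+Bz+C=0 with A=1.1063, B=0.0170, C=-0.0450;  B²−4AC=0.1994;  roots -0.2095, 0.1941;  negative root z = -0.2095
x = -0.0861, y = 0.0000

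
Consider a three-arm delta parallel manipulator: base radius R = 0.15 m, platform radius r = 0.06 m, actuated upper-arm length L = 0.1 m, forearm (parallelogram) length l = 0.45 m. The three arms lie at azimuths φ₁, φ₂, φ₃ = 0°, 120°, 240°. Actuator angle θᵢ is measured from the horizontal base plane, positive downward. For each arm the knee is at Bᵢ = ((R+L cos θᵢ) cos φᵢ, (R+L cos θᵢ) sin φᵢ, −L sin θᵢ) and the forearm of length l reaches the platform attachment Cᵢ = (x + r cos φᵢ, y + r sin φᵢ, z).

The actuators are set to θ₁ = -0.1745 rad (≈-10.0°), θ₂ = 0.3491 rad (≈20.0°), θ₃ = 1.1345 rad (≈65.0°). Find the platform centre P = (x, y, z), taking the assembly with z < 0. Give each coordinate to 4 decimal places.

(0.1437, 0.1161, -0.4151)

φ1=0.0°: virtual centre (0.1885, 0.0000, 0.0174), radius l
arm 2 at φ=120.0°: (R−r)+L cos θ2 = 0.1840;  O2 = (-0.0920, 0.1593, -0.0342)
arm 3 at φ=240.0°: (R−r)+L cos θ3 = 0.1323;  O3 = (-0.0661, -0.1145, -0.0906)
|O₂|²−|O₁|² = -0.0008;  |O₃|²−|O₁|² = -0.0101
plane₁₂: -0.5609x+0.3186y+-0.1031z = -0.0008
det = 0.2908;  x = 0.0117+-0.3180z,  y = 0.0181+-0.2361z
into |P−O₁|² = l²: 1.1568z² + 0.0691z + -0.1706 = 0;  Δ = 0.7943;  z = -0.4151 or 0.3553 → z<0 root = -0.4151
x = 0.1437, y = 0.1161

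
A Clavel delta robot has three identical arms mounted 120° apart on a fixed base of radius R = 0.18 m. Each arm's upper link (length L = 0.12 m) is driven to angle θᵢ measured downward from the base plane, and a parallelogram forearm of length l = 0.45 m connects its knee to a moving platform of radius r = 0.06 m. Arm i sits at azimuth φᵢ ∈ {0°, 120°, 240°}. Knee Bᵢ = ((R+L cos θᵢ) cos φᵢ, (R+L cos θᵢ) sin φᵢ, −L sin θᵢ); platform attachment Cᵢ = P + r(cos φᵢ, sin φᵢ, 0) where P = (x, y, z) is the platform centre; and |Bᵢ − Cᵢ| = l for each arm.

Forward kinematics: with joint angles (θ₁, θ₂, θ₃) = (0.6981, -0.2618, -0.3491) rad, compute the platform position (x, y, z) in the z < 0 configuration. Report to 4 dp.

arm 1 at φ=0.0°: ρ1 = 0.2119;  centre 1 = (0.2119, 0.0000, -0.0771)
centre 2 = (0.2359·cos120.0°, 0.2359·sin120.0°, 0.0311) = (-0.1180, 0.2043, 0.0311)
centre 3 = (0.2328·cos240.0°, 0.2328·sin240.0°, 0.0410) = (-0.1164, -0.2016, 0.0410)
subtract pairs → two planes through P
[-0.6598 0.4086 0.2164]·P = 0.0058;  [-0.6566 -0.4032 0.2364]·P = 0.0050
Cramer: x(z) = -0.0082+0.3440z;  y(z) = 0.0009+0.0259z
into |P−centre ₁|² = l²: 1.1190z² + 0.0029z + -0.1481 = 0;  Δ = 0.6630;  z = -0.3651 or 0.3625 → z<0 root = -0.3651
x = -0.1338, y = -0.0086

(-0.1338, -0.0086, -0.3651)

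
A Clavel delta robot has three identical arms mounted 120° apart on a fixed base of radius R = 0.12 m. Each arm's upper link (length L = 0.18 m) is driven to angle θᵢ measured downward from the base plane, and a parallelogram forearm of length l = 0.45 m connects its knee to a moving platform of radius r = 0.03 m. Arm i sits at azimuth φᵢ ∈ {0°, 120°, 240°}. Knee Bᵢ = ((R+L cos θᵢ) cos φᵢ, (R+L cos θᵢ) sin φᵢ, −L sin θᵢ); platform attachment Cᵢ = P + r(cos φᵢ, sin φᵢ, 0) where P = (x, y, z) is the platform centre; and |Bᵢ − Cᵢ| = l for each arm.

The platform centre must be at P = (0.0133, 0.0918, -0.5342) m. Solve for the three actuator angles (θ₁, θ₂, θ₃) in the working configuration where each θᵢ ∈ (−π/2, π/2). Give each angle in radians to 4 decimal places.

φ1=0.0° → target in arm frame (0.0133, 0.0918)
  A=0.0767, B=-0.5342, C=(l²−L²−A²−y'²−z²)/(2L)=-0.3599
  θ1 = atan2(B,A) + arccos(C/0.5397) = 0.8727
rotate P by −φ2: (0.0729, -0.0574, -0.5342)
  A=0.0171, B=-0.5342, C=(l²−L²−A²−y'²−z²)/(2L)=-0.3302
  √(A²+B²)=0.5345;  θ2 = -1.5387+2.2367 ≈ 0.6980
arm 3 (φ=240.0°): x'=-0.0862, y'=-0.0344
  e−x'=0.1762;  (l²−L²−(e−x')²−y'²−z²)/2L = -0.4097
  θ3 = atan2(B,A) + arccos(C/0.5625) = 1.1344

θ₁ = 0.8727, θ₂ = 0.6980, θ₃ = 1.1344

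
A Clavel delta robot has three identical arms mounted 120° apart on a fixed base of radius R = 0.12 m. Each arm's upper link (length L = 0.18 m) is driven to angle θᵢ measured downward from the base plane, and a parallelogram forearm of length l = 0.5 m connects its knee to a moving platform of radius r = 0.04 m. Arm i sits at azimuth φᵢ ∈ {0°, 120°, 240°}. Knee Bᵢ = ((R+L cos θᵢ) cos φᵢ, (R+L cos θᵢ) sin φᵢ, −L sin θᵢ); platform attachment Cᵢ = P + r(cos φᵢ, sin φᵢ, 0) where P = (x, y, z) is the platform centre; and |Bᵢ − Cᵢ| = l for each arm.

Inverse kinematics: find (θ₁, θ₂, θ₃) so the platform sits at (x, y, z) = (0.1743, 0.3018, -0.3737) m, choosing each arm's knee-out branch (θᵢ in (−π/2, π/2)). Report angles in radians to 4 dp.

φ1=0.0° → target in arm frame (0.1743, 0.3018)
  A=-0.0943, B=-0.3737, C=(l²−L²−A²−y'²−z²)/(2L)=-0.0612
  √(A²+B²)=0.3854;  θ1 = -1.8180+1.7302 ≈ -0.0877
rotate P by −φ2: (0.1742, -0.3018, -0.3737)
  A=-0.0942, B=-0.3737, C=(l²−L²−A²−y'²−z²)/(2L)=-0.0612
  √(A²+B²)=0.3854;  θ2 = -1.8178+1.7303 ≈ -0.0874
φ3=240.0° → target in arm frame (-0.3485, 0.0000)
  e−x'=0.4285;  (l²−L²−(e−x')²−y'²−z²)/2L = -0.2936
  θ3 = atan2(B,A) + arccos(C/0.5686) = 1.3961

θ₁ = -0.0877, θ₂ = -0.0874, θ₃ = 1.3961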